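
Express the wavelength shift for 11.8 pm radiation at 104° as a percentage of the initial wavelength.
25.5363%

Calculate the Compton shift:
Δλ = λ_C(1 - cos(104°))
Δλ = 2.4263 × (1 - cos(104°))
Δλ = 2.4263 × 1.2419
Δλ = 3.0133 pm

Percentage change:
(Δλ/λ₀) × 100 = (3.0133/11.8) × 100
= 25.5363%

(Intermediate values are shown rounded; full precision is carried through to the final answer.)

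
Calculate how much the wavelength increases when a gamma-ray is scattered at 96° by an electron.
2.6799 pm

Using the Compton scattering formula:
Δλ = λ_C(1 - cos θ)

where λ_C = h/(m_e·c) ≈ 2.4263 pm is the Compton wavelength of an electron.

For θ = 96°:
cos(96°) = -0.1045
1 - cos(96°) = 1.1045

Δλ = 2.4263 × 1.1045
Δλ = 2.6799 pm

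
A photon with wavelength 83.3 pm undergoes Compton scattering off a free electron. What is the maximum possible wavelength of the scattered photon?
88.1526 pm (at θ = 180°)

The Compton shift is Δλ = λ_C(1 − cos θ).

Since cos θ ranges from −1 to 1, the factor (1 − cos θ) ranges from 0 to 2; the maximum shift occurs at θ = 180° (backscattering):
Δλ_max = 2λ_C = 2 × 2.4263 pm = 4.8526 pm

Maximum scattered wavelength:
λ'_max = λ₀ + Δλ_max = 83.3 + 4.8526 = 88.1526 pm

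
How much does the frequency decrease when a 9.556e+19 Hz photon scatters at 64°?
2.894e+19 Hz (decrease)

Convert frequency to wavelength (c = 299792458 m/s):
λ₀ = c/f₀ = 299792458/9.556e+19 = 3.1372170e-12 m = 3.1372 pm

Calculate Compton shift:
Δλ = λ_C(1 - cos(64°)) = 1.3627 pm

Final wavelength:
λ' = λ₀ + Δλ = 3.1372 + 1.3627 = 4.4999 pm

Final frequency:
f' = c/λ' = 299792458/4.4999029e-12 = 6.6621985e+19 Hz

Frequency shift (decrease):
Δf = f₀ - f' = 9.556e+19 - 6.6621985e+19 = 2.894e+19 Hz

(Intermediate values are shown rounded; full precision is carried through to the final answer.)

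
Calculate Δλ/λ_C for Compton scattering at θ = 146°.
1.8290 λ_C

The Compton shift formula is:
Δλ = λ_C(1 - cos θ)

Dividing both sides by λ_C:
Δλ/λ_C = 1 - cos θ

For θ = 146°:
Δλ/λ_C = 1 - cos(146°)
Δλ/λ_C = 1 - -0.8290
Δλ/λ_C = 1.8290

This means the shift is 1.8290 × λ_C = 4.4378 pm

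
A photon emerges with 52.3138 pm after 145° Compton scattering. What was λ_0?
47.9000 pm

From λ' = λ + Δλ, we have λ = λ' - Δλ

First calculate the Compton shift:
Δλ = λ_C(1 - cos θ)
Δλ = 2.4263 × (1 - cos(145°))
Δλ = 2.4263 × 1.8192
Δλ = 4.4138 pm

Initial wavelength:
λ = λ' - Δλ
λ = 52.3138 - 4.4138
λ = 47.9000 pm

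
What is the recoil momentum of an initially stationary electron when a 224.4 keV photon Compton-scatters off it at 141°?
1.7741e-22 kg·m/s

The electron is initially at rest, so by conservation of momentum:
p⃗_e = p⃗₀ − p⃗'  (incident photon momentum minus scattered photon momentum)

Photon momentum magnitudes (p = h/λ = E/c):
λ₀ = hc/E₀ = 5.5251 pm → p₀ = h/λ₀ = 1.1993e-22 kg·m/s
Δλ = λ_C(1 − cos 141°) = 4.3119 pm
λ' = 9.8370 pm → p' = h/λ' = 6.7358e-23 kg·m/s

The scattered photon makes angle θ = 141° with the incident direction, so by the law of cosines:
|p⃗_e|² = p₀² + p'² − 2p₀p'cos θ
|p⃗_e|² = (1.1993e-22)² + (6.7358e-23)² − 2·1.1993e-22·6.7358e-23·cos(141°)
|p⃗_e| = 1.7741e-22 kg·m/s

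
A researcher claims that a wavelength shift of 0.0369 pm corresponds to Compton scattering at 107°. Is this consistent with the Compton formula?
No, inconsistent

Calculate the expected shift for θ = 107°:

Δλ_expected = λ_C(1 - cos(107°))
Δλ_expected = 2.4263 × (1 - cos(107°))
Δλ_expected = 2.4263 × 1.2924
Δλ_expected = 3.1357 pm

Given shift: 0.0369 pm
Expected shift: 3.1357 pm
Difference: 3.0988 pm

The values do not match. The given shift corresponds to θ ≈ 10.0°, not 107°.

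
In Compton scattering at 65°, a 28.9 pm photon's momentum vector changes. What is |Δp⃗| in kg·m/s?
2.4085e-23 kg·m/s

Photon momentum magnitude is p = h/λ.

Initial momentum:
p₀ = h/λ = 6.6261e-34/2.8900e-11 = 2.2928e-23 kg·m/s

After scattering:
λ' = λ + Δλ = 28.9 + 1.4009 = 30.3009 pm
p' = h/λ' = 6.6261e-34/3.0301e-11 = 2.1868e-23 kg·m/s

Momentum is a vector; the scattered photon's direction makes angle θ = 65° with the incident direction. The magnitude of the vector change Δp⃗ = p⃗₀ − p⃗' is found from the law of cosines:
|Δp⃗|² = p₀² + p'² − 2p₀p'cos θ
|Δp⃗|² = (2.2928e-23)² + (2.1868e-23)² − 2·2.2928e-23·2.1868e-23·cos(65°)
|Δp⃗| = 2.4085e-23 kg·m/s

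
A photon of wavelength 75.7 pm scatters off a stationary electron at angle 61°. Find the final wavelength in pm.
76.9500 pm

Using the Compton scattering formula:
λ' = λ + Δλ = λ + λ_C(1 - cos θ)

Given:
- Initial wavelength λ = 75.7 pm
- Scattering angle θ = 61°
- Compton wavelength λ_C ≈ 2.4263 pm

Calculate the shift:
Δλ = 2.4263 × (1 - cos(61°))
Δλ = 2.4263 × 0.5152
Δλ = 1.2500 pm

Final wavelength:
λ' = 75.7 + 1.2500 = 76.9500 pm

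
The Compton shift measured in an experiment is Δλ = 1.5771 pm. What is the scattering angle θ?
69.51°

From the Compton formula Δλ = λ_C(1 - cos θ), we can solve for θ:

cos θ = 1 - Δλ/λ_C

Given:
- Δλ = 1.5771 pm
- λ_C = h/(m_e·c) ≈ 2.42631024 pm

cos θ = 1 - 1.5771/2.42631024
cos θ = 1 - 0.649999
cos θ = 0.350001

θ = arccos(0.350001)
θ = 69.51°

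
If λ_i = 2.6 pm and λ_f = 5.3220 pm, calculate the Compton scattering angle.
97.00°

First find the wavelength shift:
Δλ = λ' - λ = 5.3220 - 2.6 = 2.7220 pm

Using Δλ = λ_C(1 - cos θ), with λ_C = h/(m_e·c) ≈ 2.42631024 pm:
cos θ = 1 - Δλ/λ_C
cos θ = 1 - 2.7220/2.42631024
cos θ = -0.121868

θ = arccos(-0.121868)
θ = 97.00°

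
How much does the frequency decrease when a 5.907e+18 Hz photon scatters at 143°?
4.677e+17 Hz (decrease)

Convert frequency to wavelength (c = 299792458 m/s):
λ₀ = c/f₀ = 299792458/5.907e+18 = 5.0752067e-11 m = 50.7521 pm

Calculate Compton shift:
Δλ = λ_C(1 - cos(143°)) = 4.3640 pm

Final wavelength:
λ' = λ₀ + Δλ = 50.7521 + 4.3640 = 55.1161 pm

Final frequency:
f' = c/λ' = 299792458/5.5116114e-11 = 5.4392887e+18 Hz

Frequency shift (decrease):
Δf = f₀ - f' = 5.907e+18 - 5.4392887e+18 = 4.677e+17 Hz

(Intermediate values are shown rounded; full precision is carried through to the final answer.)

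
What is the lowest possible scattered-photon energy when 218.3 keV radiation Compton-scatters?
117.7197 keV (at θ = 180°)

The scattered photon has minimum energy when its wavelength is maximum, i.e., when the Compton shift Δλ = λ_C(1 − cos θ) is maximum. This occurs at θ = 180° (backscattering), giving Δλ_max = 2λ_C = 4.8526 pm.

Initial wavelength: λ₀ = hc/E₀ = 5.6795 pm
Maximum final wavelength: λ'_max = λ₀ + 2λ_C = 5.6795 + 4.8526 = 10.5322 pm
Minimum final energy: E'_min = hc/λ'_max = 117.7197 keV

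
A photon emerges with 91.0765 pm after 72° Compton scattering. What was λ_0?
89.4000 pm

From λ' = λ + Δλ, we have λ = λ' - Δλ

First calculate the Compton shift:
Δλ = λ_C(1 - cos θ)
Δλ = 2.4263 × (1 - cos(72°))
Δλ = 2.4263 × 0.6910
Δλ = 1.6765 pm

Initial wavelength:
λ = λ' - Δλ
λ = 91.0765 - 1.6765
λ = 89.4000 pm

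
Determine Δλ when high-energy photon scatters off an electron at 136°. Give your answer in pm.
4.1717 pm

Using the Compton scattering formula:
Δλ = λ_C(1 - cos θ)

where λ_C = h/(m_e·c) ≈ 2.4263 pm is the Compton wavelength of an electron.

For θ = 136°:
cos(136°) = -0.7193
1 - cos(136°) = 1.7193

Δλ = 2.4263 × 1.7193
Δλ = 4.1717 pm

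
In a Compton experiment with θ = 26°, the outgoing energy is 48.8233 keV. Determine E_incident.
49.3000 keV

Convert final energy to wavelength (hc ≈ 1239.842 keV·pm):
λ' = hc/E' = 1239.842 / 48.8233 = 25.3945 pm

Calculate the Compton shift:
Δλ = λ_C(1 - cos(26°))
Δλ = 2.4263 × (1 - cos(26°))
Δλ = 0.2456 pm

Initial wavelength:
λ = λ' - Δλ = 25.3945 - 0.2456 = 25.1489 pm

Initial energy:
E = hc/λ = 1239.842 / 25.1489 = 49.3000 keV

(Intermediate values are shown rounded; full precision is carried through to the final answer.)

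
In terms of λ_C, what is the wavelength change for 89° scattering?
0.9825 λ_C

The Compton shift formula is:
Δλ = λ_C(1 - cos θ)

Dividing both sides by λ_C:
Δλ/λ_C = 1 - cos θ

For θ = 89°:
Δλ/λ_C = 1 - cos(89°)
Δλ/λ_C = 1 - 0.0175
Δλ/λ_C = 0.9825

This means the shift is 0.9825 × λ_C = 2.3840 pm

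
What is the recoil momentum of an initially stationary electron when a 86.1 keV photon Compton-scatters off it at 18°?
1.4342e-23 kg·m/s

The electron is initially at rest, so by conservation of momentum:
p⃗_e = p⃗₀ − p⃗'  (incident photon momentum minus scattered photon momentum)

Photon momentum magnitudes (p = h/λ = E/c):
λ₀ = hc/E₀ = 14.4000 pm → p₀ = h/λ₀ = 4.6014e-23 kg·m/s
Δλ = λ_C(1 − cos 18°) = 0.1188 pm
λ' = 14.5188 pm → p' = h/λ' = 4.5638e-23 kg·m/s

The scattered photon makes angle θ = 18° with the incident direction, so by the law of cosines:
|p⃗_e|² = p₀² + p'² − 2p₀p'cos θ
|p⃗_e|² = (4.6014e-23)² + (4.5638e-23)² − 2·4.6014e-23·4.5638e-23·cos(18°)
|p⃗_e| = 1.4342e-23 kg·m/s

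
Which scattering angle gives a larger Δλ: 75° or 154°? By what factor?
154° produces the larger shift by a factor of 2.562

Calculate both shifts using Δλ = λ_C(1 - cos θ):

For θ₁ = 75°:
Δλ₁ = 2.4263 × (1 - cos(75°))
Δλ₁ = 2.4263 × 0.7412
Δλ₁ = 1.7983 pm

For θ₂ = 154°:
Δλ₂ = 2.4263 × (1 - cos(154°))
Δλ₂ = 2.4263 × 1.8988
Δλ₂ = 4.6071 pm

The 154° angle produces the larger shift.
Ratio: 4.6071/1.7983 = 2.562

(Intermediate values are shown rounded; full precision is carried through to the final answer.)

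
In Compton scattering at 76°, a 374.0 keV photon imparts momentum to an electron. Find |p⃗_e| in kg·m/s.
2.0987e-22 kg·m/s

The electron is initially at rest, so by conservation of momentum:
p⃗_e = p⃗₀ − p⃗'  (incident photon momentum minus scattered photon momentum)

Photon momentum magnitudes (p = h/λ = E/c):
λ₀ = hc/E₀ = 3.3151 pm → p₀ = h/λ₀ = 1.9988e-22 kg·m/s
Δλ = λ_C(1 − cos 76°) = 1.8393 pm
λ' = 5.1544 pm → p' = h/λ' = 1.2855e-22 kg·m/s

The scattered photon makes angle θ = 76° with the incident direction, so by the law of cosines:
|p⃗_e|² = p₀² + p'² − 2p₀p'cos θ
|p⃗_e|² = (1.9988e-22)² + (1.2855e-22)² − 2·1.9988e-22·1.2855e-22·cos(76°)
|p⃗_e| = 2.0987e-22 kg·m/s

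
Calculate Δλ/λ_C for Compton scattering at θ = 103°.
1.2250 λ_C

The Compton shift formula is:
Δλ = λ_C(1 - cos θ)

Dividing both sides by λ_C:
Δλ/λ_C = 1 - cos θ

For θ = 103°:
Δλ/λ_C = 1 - cos(103°)
Δλ/λ_C = 1 - -0.2250
Δλ/λ_C = 1.2250

This means the shift is 1.2250 × λ_C = 2.9721 pm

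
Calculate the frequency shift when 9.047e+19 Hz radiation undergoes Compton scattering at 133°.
4.993e+19 Hz (decrease)

Convert frequency to wavelength (c = 299792458 m/s):
λ₀ = c/f₀ = 299792458/9.047e+19 = 3.3137223e-12 m = 3.3137 pm

Calculate Compton shift:
Δλ = λ_C(1 - cos(133°)) = 4.0810 pm

Final wavelength:
λ' = λ₀ + Δλ = 3.3137 + 4.0810 = 7.3948 pm

Final frequency:
f' = c/λ' = 299792458/7.3947722e-12 = 4.0541135e+19 Hz

Frequency shift (decrease):
Δf = f₀ - f' = 9.047e+19 - 4.0541135e+19 = 4.993e+19 Hz

(Intermediate values are shown rounded; full precision is carried through to the final answer.)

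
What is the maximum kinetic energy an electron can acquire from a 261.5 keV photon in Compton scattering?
132.2675 keV

Maximum energy transfer occurs at θ = 180° (backscattering).

Initial photon: E₀ = 261.5 keV → λ₀ = 4.7413 pm

Maximum Compton shift (at 180°):
Δλ_max = 2λ_C = 2 × 2.4263 = 4.8526 pm

Final wavelength:
λ' = 4.7413 + 4.8526 = 9.5939 pm

Minimum photon energy (maximum energy to electron):
E'_min = hc/λ' = 129.2325 keV

Maximum electron kinetic energy:
K_max = E₀ - E'_min = 261.5000 - 129.2325 = 132.2675 keV

(Intermediate values are shown rounded; full precision is carried through to the final answer.)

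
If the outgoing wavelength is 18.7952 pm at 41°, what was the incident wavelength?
18.2000 pm

From λ' = λ + Δλ, we have λ = λ' - Δλ

First calculate the Compton shift:
Δλ = λ_C(1 - cos θ)
Δλ = 2.4263 × (1 - cos(41°))
Δλ = 2.4263 × 0.2453
Δλ = 0.5952 pm

Initial wavelength:
λ = λ' - Δλ
λ = 18.7952 - 0.5952
λ = 18.2000 pm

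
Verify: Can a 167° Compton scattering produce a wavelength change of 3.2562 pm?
No, inconsistent

Calculate the expected shift for θ = 167°:

Δλ_expected = λ_C(1 - cos(167°))
Δλ_expected = 2.4263 × (1 - cos(167°))
Δλ_expected = 2.4263 × 1.9744
Δλ_expected = 4.7904 pm

Given shift: 3.2562 pm
Expected shift: 4.7904 pm
Difference: 1.5343 pm

The values do not match. The given shift corresponds to θ ≈ 110.0°, not 167°.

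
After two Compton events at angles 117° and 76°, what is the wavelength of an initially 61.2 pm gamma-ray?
66.5672 pm

Apply Compton shift twice:

First scattering at θ₁ = 117°:
Δλ₁ = λ_C(1 - cos(117°))
Δλ₁ = 2.4263 × 1.4540
Δλ₁ = 3.5278 pm

After first scattering:
λ₁ = 61.2 + 3.5278 = 64.7278 pm

Second scattering at θ₂ = 76°:
Δλ₂ = λ_C(1 - cos(76°))
Δλ₂ = 2.4263 × 0.7581
Δλ₂ = 1.8393 pm

Final wavelength:
λ₂ = 64.7278 + 1.8393 = 66.5672 pm

Total shift: Δλ_total = 3.5278 + 1.8393 = 5.3672 pm

(Intermediate values are shown rounded; full precision is carried through to the final answer.)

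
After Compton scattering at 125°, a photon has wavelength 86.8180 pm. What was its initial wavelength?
83.0000 pm

From λ' = λ + Δλ, we have λ = λ' - Δλ

First calculate the Compton shift:
Δλ = λ_C(1 - cos θ)
Δλ = 2.4263 × (1 - cos(125°))
Δλ = 2.4263 × 1.5736
Δλ = 3.8180 pm

Initial wavelength:
λ = λ' - Δλ
λ = 86.8180 - 3.8180
λ = 83.0000 pm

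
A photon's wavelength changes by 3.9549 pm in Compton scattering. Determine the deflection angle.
129.05°

From the Compton formula Δλ = λ_C(1 - cos θ), we can solve for θ:

cos θ = 1 - Δλ/λ_C

Given:
- Δλ = 3.9549 pm
- λ_C = h/(m_e·c) ≈ 2.42631024 pm

cos θ = 1 - 3.9549/2.42631024
cos θ = 1 - 1.630006
cos θ = -0.630006

θ = arccos(-0.630006)
θ = 129.05°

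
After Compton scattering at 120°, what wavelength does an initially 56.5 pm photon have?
60.1395 pm

Using the Compton formula: λ' = λ + λ_C(1 − cos θ)

For θ = 120°, cos θ = -1/2 (exact) = -0.5000, so:
1 − cos 120° = 1 − (-1/2) = 1.5000

Δλ = λ_C × 1.5000 = 2.4263 × 1.5000 = 3.6395 pm

λ' = 56.5 + 3.6395 = 60.1395 pm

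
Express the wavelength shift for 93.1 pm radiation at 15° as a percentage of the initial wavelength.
0.0888%

Calculate the Compton shift:
Δλ = λ_C(1 - cos(15°))
Δλ = 2.4263 × (1 - cos(15°))
Δλ = 2.4263 × 0.0341
Δλ = 0.0827 pm

Percentage change:
(Δλ/λ₀) × 100 = (0.0827/93.1) × 100
= 0.0888%

(Intermediate values are shown rounded; full precision is carried through to the final answer.)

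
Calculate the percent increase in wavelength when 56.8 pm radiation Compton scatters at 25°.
0.4002%

Calculate the Compton shift:
Δλ = λ_C(1 - cos(25°))
Δλ = 2.4263 × (1 - cos(25°))
Δλ = 2.4263 × 0.0937
Δλ = 0.2273 pm

Percentage change:
(Δλ/λ₀) × 100 = (0.2273/56.8) × 100
= 0.4002%

(Intermediate values are shown rounded; full precision is carried through to the final answer.)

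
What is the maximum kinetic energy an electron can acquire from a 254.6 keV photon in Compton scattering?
127.0755 keV

Maximum energy transfer occurs at θ = 180° (backscattering).

Initial photon: E₀ = 254.6 keV → λ₀ = 4.8698 pm

Maximum Compton shift (at 180°):
Δλ_max = 2λ_C = 2 × 2.4263 = 4.8526 pm

Final wavelength:
λ' = 4.8698 + 4.8526 = 9.7224 pm

Minimum photon energy (maximum energy to electron):
E'_min = hc/λ' = 127.5245 keV

Maximum electron kinetic energy:
K_max = E₀ - E'_min = 254.6000 - 127.5245 = 127.0755 keV

(Intermediate values are shown rounded; full precision is carried through to the final answer.)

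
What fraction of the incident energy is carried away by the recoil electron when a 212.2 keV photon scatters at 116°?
0.3739 (or 37.39%)

Calculate initial and final photon energies:

Initial: E₀ = 212.2 keV → λ₀ = 5.8428 pm
Compton shift: Δλ = 3.4899 pm
Final wavelength: λ' = 9.3327 pm
Final energy: E' = 132.8487 keV

Fractional energy loss:
(E₀ - E')/E₀ = (212.2000 - 132.8487)/212.2000
= 79.3513/212.2000
= 0.3739
= 37.39%

(Intermediate values are shown rounded; full precision is carried through to the final answer.)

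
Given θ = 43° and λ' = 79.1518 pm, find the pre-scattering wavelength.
78.5000 pm

From λ' = λ + Δλ, we have λ = λ' - Δλ

First calculate the Compton shift:
Δλ = λ_C(1 - cos θ)
Δλ = 2.4263 × (1 - cos(43°))
Δλ = 2.4263 × 0.2686
Δλ = 0.6518 pm

Initial wavelength:
λ = λ' - Δλ
λ = 79.1518 - 0.6518
λ = 78.5000 pm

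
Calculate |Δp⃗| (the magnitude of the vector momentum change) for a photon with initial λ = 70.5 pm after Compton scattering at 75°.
1.1302e-23 kg·m/s

Photon momentum magnitude is p = h/λ.

Initial momentum:
p₀ = h/λ = 6.6261e-34/7.0500e-11 = 9.3987e-24 kg·m/s

After scattering:
λ' = λ + Δλ = 70.5 + 1.7983 = 72.2983 pm
p' = h/λ' = 6.6261e-34/7.2298e-11 = 9.1649e-24 kg·m/s

Momentum is a vector; the scattered photon's direction makes angle θ = 75° with the incident direction. The magnitude of the vector change Δp⃗ = p⃗₀ − p⃗' is found from the law of cosines:
|Δp⃗|² = p₀² + p'² − 2p₀p'cos θ
|Δp⃗|² = (9.3987e-24)² + (9.1649e-24)² − 2·9.3987e-24·9.1649e-24·cos(75°)
|Δp⃗| = 1.1302e-23 kg·m/s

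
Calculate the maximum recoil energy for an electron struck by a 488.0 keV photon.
320.3015 keV

Maximum energy transfer occurs at θ = 180° (backscattering).

Initial photon: E₀ = 488.0 keV → λ₀ = 2.5407 pm

Maximum Compton shift (at 180°):
Δλ_max = 2λ_C = 2 × 2.4263 = 4.8526 pm

Final wavelength:
λ' = 2.5407 + 4.8526 = 7.3933 pm

Minimum photon energy (maximum energy to electron):
E'_min = hc/λ' = 167.6985 keV

Maximum electron kinetic energy:
K_max = E₀ - E'_min = 488.0000 - 167.6985 = 320.3015 keV

(Intermediate values are shown rounded; full precision is carried through to the final answer.)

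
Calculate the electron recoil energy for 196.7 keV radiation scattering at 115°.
69.6009 keV

By energy conservation: K_e = E_initial - E_final

First find the scattered photon energy:
Initial wavelength: λ = hc/E = 6.3032 pm
Compton shift: Δλ = λ_C(1 - cos(115°)) = 3.4517 pm
Final wavelength: λ' = 6.3032 + 3.4517 = 9.7549 pm
Final photon energy: E' = hc/λ' = 127.0991 keV

Electron kinetic energy:
K_e = E - E' = 196.7000 - 127.0991 = 69.6009 keV

(Intermediate values are shown rounded; full precision is carried through to the final answer.)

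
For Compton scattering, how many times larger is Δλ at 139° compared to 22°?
139° produces the larger shift by a factor of 24.098

Calculate both shifts using Δλ = λ_C(1 - cos θ):

For θ₁ = 22°:
Δλ₁ = 2.4263 × (1 - cos(22°))
Δλ₁ = 2.4263 × 0.0728
Δλ₁ = 0.1767 pm

For θ₂ = 139°:
Δλ₂ = 2.4263 × (1 - cos(139°))
Δλ₂ = 2.4263 × 1.7547
Δλ₂ = 4.2575 pm

The 139° angle produces the larger shift.
Ratio: 4.2575/0.1767 = 24.098

(Intermediate values are shown rounded; full precision is carried through to the final answer.)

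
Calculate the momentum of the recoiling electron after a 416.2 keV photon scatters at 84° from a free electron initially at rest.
2.4502e-22 kg·m/s

The electron is initially at rest, so by conservation of momentum:
p⃗_e = p⃗₀ − p⃗'  (incident photon momentum minus scattered photon momentum)

Photon momentum magnitudes (p = h/λ = E/c):
λ₀ = hc/E₀ = 2.9790 pm → p₀ = h/λ₀ = 2.2243e-22 kg·m/s
Δλ = λ_C(1 − cos 84°) = 2.1727 pm
λ' = 5.1516 pm → p' = h/λ' = 1.2862e-22 kg·m/s

The scattered photon makes angle θ = 84° with the incident direction, so by the law of cosines:
|p⃗_e|² = p₀² + p'² − 2p₀p'cos θ
|p⃗_e|² = (2.2243e-22)² + (1.2862e-22)² − 2·2.2243e-22·1.2862e-22·cos(84°)
|p⃗_e| = 2.4502e-22 kg·m/s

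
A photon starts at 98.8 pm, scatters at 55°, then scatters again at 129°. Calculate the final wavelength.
103.7879 pm

Apply Compton shift twice:

First scattering at θ₁ = 55°:
Δλ₁ = λ_C(1 - cos(55°))
Δλ₁ = 2.4263 × 0.4264
Δλ₁ = 1.0346 pm

After first scattering:
λ₁ = 98.8 + 1.0346 = 99.8346 pm

Second scattering at θ₂ = 129°:
Δλ₂ = λ_C(1 - cos(129°))
Δλ₂ = 2.4263 × 1.6293
Δλ₂ = 3.9532 pm

Final wavelength:
λ₂ = 99.8346 + 3.9532 = 103.7879 pm

Total shift: Δλ_total = 1.0346 + 3.9532 = 4.9879 pm

(Intermediate values are shown rounded; full precision is carried through to the final answer.)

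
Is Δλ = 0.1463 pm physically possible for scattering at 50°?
No, inconsistent

Calculate the expected shift for θ = 50°:

Δλ_expected = λ_C(1 - cos(50°))
Δλ_expected = 2.4263 × (1 - cos(50°))
Δλ_expected = 2.4263 × 0.3572
Δλ_expected = 0.8667 pm

Given shift: 0.1463 pm
Expected shift: 0.8667 pm
Difference: 0.7204 pm

The values do not match. The given shift corresponds to θ ≈ 20.0°, not 50°.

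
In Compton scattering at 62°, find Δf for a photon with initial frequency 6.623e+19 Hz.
1.466e+19 Hz (decrease)

Convert frequency to wavelength (c = 299792458 m/s):
λ₀ = c/f₀ = 299792458/6.623e+19 = 4.5265357e-12 m = 4.5265 pm

Calculate Compton shift:
Δλ = λ_C(1 - cos(62°)) = 1.2872 pm

Final wavelength:
λ' = λ₀ + Δλ = 4.5265 + 1.2872 = 5.8138 pm

Final frequency:
f' = c/λ' = 299792458/5.8137623e-12 = 5.1565999e+19 Hz

Frequency shift (decrease):
Δf = f₀ - f' = 6.623e+19 - 5.1565999e+19 = 1.466e+19 Hz

(Intermediate values are shown rounded; full precision is carried through to the final answer.)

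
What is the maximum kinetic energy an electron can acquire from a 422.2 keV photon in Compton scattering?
263.0264 keV

Maximum energy transfer occurs at θ = 180° (backscattering).

Initial photon: E₀ = 422.2 keV → λ₀ = 2.9366 pm

Maximum Compton shift (at 180°):
Δλ_max = 2λ_C = 2 × 2.4263 = 4.8526 pm

Final wavelength:
λ' = 2.9366 + 4.8526 = 7.7892 pm

Minimum photon energy (maximum energy to electron):
E'_min = hc/λ' = 159.1736 keV

Maximum electron kinetic energy:
K_max = E₀ - E'_min = 422.2000 - 159.1736 = 263.0264 keV

(Intermediate values are shown rounded; full precision is carried through to the final answer.)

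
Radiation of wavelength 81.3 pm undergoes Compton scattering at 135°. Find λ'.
85.4420 pm

Using the Compton formula: λ' = λ + λ_C(1 − cos θ)

For θ = 135°, cos θ = -√2/2 (exact) ≈ -0.7071, so:
1 − cos 135° = 1 − (-√2/2) ≈ 1.7071

Δλ = λ_C × 1.7071 = 2.4263 × 1.7071 = 4.1420 pm

λ' = 81.3 + 4.1420 = 85.4420 pm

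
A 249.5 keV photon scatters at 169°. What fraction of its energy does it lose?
0.4918 (or 49.18%)

Calculate initial and final photon energies:

Initial: E₀ = 249.5 keV → λ₀ = 4.9693 pm
Compton shift: Δλ = 4.8080 pm
Final wavelength: λ' = 9.7773 pm
Final energy: E' = 126.8076 keV

Fractional energy loss:
(E₀ - E')/E₀ = (249.5000 - 126.8076)/249.5000
= 122.6924/249.5000
= 0.4918
= 49.18%

(Intermediate values are shown rounded; full precision is carried through to the final answer.)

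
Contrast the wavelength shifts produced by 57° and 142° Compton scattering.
142° produces the larger shift by a factor of 3.927

Calculate both shifts using Δλ = λ_C(1 - cos θ):

For θ₁ = 57°:
Δλ₁ = 2.4263 × (1 - cos(57°))
Δλ₁ = 2.4263 × 0.4554
Δλ₁ = 1.1048 pm

For θ₂ = 142°:
Δλ₂ = 2.4263 × (1 - cos(142°))
Δλ₂ = 2.4263 × 1.7880
Δλ₂ = 4.3383 pm

The 142° angle produces the larger shift.
Ratio: 4.3383/1.1048 = 3.927

(Intermediate values are shown rounded; full precision is carried through to the final answer.)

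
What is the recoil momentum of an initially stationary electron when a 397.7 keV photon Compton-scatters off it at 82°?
2.3204e-22 kg·m/s

The electron is initially at rest, so by conservation of momentum:
p⃗_e = p⃗₀ − p⃗'  (incident photon momentum minus scattered photon momentum)

Photon momentum magnitudes (p = h/λ = E/c):
λ₀ = hc/E₀ = 3.1175 pm → p₀ = h/λ₀ = 2.1254e-22 kg·m/s
Δλ = λ_C(1 − cos 82°) = 2.0886 pm
λ' = 5.2062 pm → p' = h/λ' = 1.2727e-22 kg·m/s

The scattered photon makes angle θ = 82° with the incident direction, so by the law of cosines:
|p⃗_e|² = p₀² + p'² − 2p₀p'cos θ
|p⃗_e|² = (2.1254e-22)² + (1.2727e-22)² − 2·2.1254e-22·1.2727e-22·cos(82°)
|p⃗_e| = 2.3204e-22 kg·m/s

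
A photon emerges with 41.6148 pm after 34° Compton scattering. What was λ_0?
41.2000 pm

From λ' = λ + Δλ, we have λ = λ' - Δλ

First calculate the Compton shift:
Δλ = λ_C(1 - cos θ)
Δλ = 2.4263 × (1 - cos(34°))
Δλ = 2.4263 × 0.1710
Δλ = 0.4148 pm

Initial wavelength:
λ = λ' - Δλ
λ = 41.6148 - 0.4148
λ = 41.2000 pm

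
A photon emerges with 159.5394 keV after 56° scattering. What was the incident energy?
185.0000 keV

Convert final energy to wavelength (hc ≈ 1239.842 keV·pm):
λ' = hc/E' = 1239.842 / 159.5394 = 7.7714 pm

Calculate the Compton shift:
Δλ = λ_C(1 - cos(56°))
Δλ = 2.4263 × (1 - cos(56°))
Δλ = 1.0695 pm

Initial wavelength:
λ = λ' - Δλ = 7.7714 - 1.0695 = 6.7018 pm

Initial energy:
E = hc/λ = 1239.842 / 6.7018 = 185.0000 keV

(Intermediate values are shown rounded; full precision is carried through to the final answer.)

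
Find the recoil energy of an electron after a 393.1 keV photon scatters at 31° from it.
38.9169 keV

By energy conservation: K_e = E_initial - E_final

First find the scattered photon energy:
Initial wavelength: λ = hc/E = 3.1540 pm
Compton shift: Δλ = λ_C(1 - cos(31°)) = 0.3466 pm
Final wavelength: λ' = 3.1540 + 0.3466 = 3.5006 pm
Final photon energy: E' = hc/λ' = 354.1831 keV

Electron kinetic energy:
K_e = E - E' = 393.1000 - 354.1831 = 38.9169 keV

(Intermediate values are shown rounded; full precision is carried through to the final answer.)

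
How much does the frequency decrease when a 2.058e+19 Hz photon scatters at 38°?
7.019e+17 Hz (decrease)

Convert frequency to wavelength (c = 299792458 m/s):
λ₀ = c/f₀ = 299792458/2.058e+19 = 1.4567175e-11 m = 14.5672 pm

Calculate Compton shift:
Δλ = λ_C(1 - cos(38°)) = 0.5144 pm

Final wavelength:
λ' = λ₀ + Δλ = 14.5672 + 0.5144 = 15.0815 pm

Final frequency:
f' = c/λ' = 299792458/1.5081527e-11 = 1.9878124e+19 Hz

Frequency shift (decrease):
Δf = f₀ - f' = 2.058e+19 - 1.9878124e+19 = 7.019e+17 Hz

(Intermediate values are shown rounded; full precision is carried through to the final answer.)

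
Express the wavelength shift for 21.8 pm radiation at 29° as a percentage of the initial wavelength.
1.3955%

Calculate the Compton shift:
Δλ = λ_C(1 - cos(29°))
Δλ = 2.4263 × (1 - cos(29°))
Δλ = 2.4263 × 0.1254
Δλ = 0.3042 pm

Percentage change:
(Δλ/λ₀) × 100 = (0.3042/21.8) × 100
= 1.3955%

(Intermediate values are shown rounded; full precision is carried through to the final answer.)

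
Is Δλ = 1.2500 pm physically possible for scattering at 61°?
Yes, consistent

Calculate the expected shift for θ = 61°:

Δλ_expected = λ_C(1 - cos(61°))
Δλ_expected = 2.4263 × (1 - cos(61°))
Δλ_expected = 2.4263 × 0.5152
Δλ_expected = 1.2500 pm

Given shift: 1.2500 pm
Expected shift: 1.2500 pm
Difference: 0.0000 pm

The values match. This is consistent with Compton scattering at the stated angle.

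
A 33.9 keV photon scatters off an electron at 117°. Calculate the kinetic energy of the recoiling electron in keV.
2.9823 keV

By energy conservation: K_e = E_initial - E_final

First find the scattered photon energy:
Initial wavelength: λ = hc/E = 36.5735 pm
Compton shift: Δλ = λ_C(1 - cos(117°)) = 3.5278 pm
Final wavelength: λ' = 36.5735 + 3.5278 = 40.1013 pm
Final photon energy: E' = hc/λ' = 30.9177 keV

Electron kinetic energy:
K_e = E - E' = 33.9000 - 30.9177 = 2.9823 keV

(Intermediate values are shown rounded; full precision is carried through to the final answer.)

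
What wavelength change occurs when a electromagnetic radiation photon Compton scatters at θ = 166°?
4.7805 pm

Using the Compton scattering formula:
Δλ = λ_C(1 - cos θ)

where λ_C = h/(m_e·c) ≈ 2.4263 pm is the Compton wavelength of an electron.

For θ = 166°:
cos(166°) = -0.9703
1 - cos(166°) = 1.9703

Δλ = 2.4263 × 1.9703
Δλ = 4.7805 pm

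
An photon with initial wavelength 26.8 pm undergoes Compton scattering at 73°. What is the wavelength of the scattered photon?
28.5169 pm

Using the Compton scattering formula:
λ' = λ + Δλ = λ + λ_C(1 - cos θ)

Given:
- Initial wavelength λ = 26.8 pm
- Scattering angle θ = 73°
- Compton wavelength λ_C ≈ 2.4263 pm

Calculate the shift:
Δλ = 2.4263 × (1 - cos(73°))
Δλ = 2.4263 × 0.7076
Δλ = 1.7169 pm

Final wavelength:
λ' = 26.8 + 1.7169 = 28.5169 pm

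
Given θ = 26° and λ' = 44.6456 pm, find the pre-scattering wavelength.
44.4000 pm

From λ' = λ + Δλ, we have λ = λ' - Δλ

First calculate the Compton shift:
Δλ = λ_C(1 - cos θ)
Δλ = 2.4263 × (1 - cos(26°))
Δλ = 2.4263 × 0.1012
Δλ = 0.2456 pm

Initial wavelength:
λ = λ' - Δλ
λ = 44.6456 - 0.2456
λ = 44.4000 pm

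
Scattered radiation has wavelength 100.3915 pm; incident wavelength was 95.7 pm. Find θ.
159.00°

First find the wavelength shift:
Δλ = λ' - λ = 100.3915 - 95.7 = 4.6915 pm

Using Δλ = λ_C(1 - cos θ), with λ_C = h/(m_e·c) ≈ 2.42631024 pm:
cos θ = 1 - Δλ/λ_C
cos θ = 1 - 4.6915/2.42631024
cos θ = -0.933594

θ = arccos(-0.933594)
θ = 159.00°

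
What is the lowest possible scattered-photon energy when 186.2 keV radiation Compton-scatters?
107.7067 keV (at θ = 180°)

The scattered photon has minimum energy when its wavelength is maximum, i.e., when the Compton shift Δλ = λ_C(1 − cos θ) is maximum. This occurs at θ = 180° (backscattering), giving Δλ_max = 2λ_C = 4.8526 pm.

Initial wavelength: λ₀ = hc/E₀ = 6.6587 pm
Maximum final wavelength: λ'_max = λ₀ + 2λ_C = 6.6587 + 4.8526 = 11.5113 pm
Minimum final energy: E'_min = hc/λ'_max = 107.7067 keV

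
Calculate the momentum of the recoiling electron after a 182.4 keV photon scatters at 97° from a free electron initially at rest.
1.2650e-22 kg·m/s

The electron is initially at rest, so by conservation of momentum:
p⃗_e = p⃗₀ − p⃗'  (incident photon momentum minus scattered photon momentum)

Photon momentum magnitudes (p = h/λ = E/c):
λ₀ = hc/E₀ = 6.7974 pm → p₀ = h/λ₀ = 9.7480e-23 kg·m/s
Δλ = λ_C(1 − cos 97°) = 2.7220 pm
λ' = 9.5194 pm → p' = h/λ' = 6.9606e-23 kg·m/s

The scattered photon makes angle θ = 97° with the incident direction, so by the law of cosines:
|p⃗_e|² = p₀² + p'² − 2p₀p'cos θ
|p⃗_e|² = (9.7480e-23)² + (6.9606e-23)² − 2·9.7480e-23·6.9606e-23·cos(97°)
|p⃗_e| = 1.2650e-22 kg·m/s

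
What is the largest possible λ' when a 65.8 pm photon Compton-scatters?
70.6526 pm (at θ = 180°)

The Compton shift is Δλ = λ_C(1 − cos θ).

Since cos θ ranges from −1 to 1, the factor (1 − cos θ) ranges from 0 to 2; the maximum shift occurs at θ = 180° (backscattering):
Δλ_max = 2λ_C = 2 × 2.4263 pm = 4.8526 pm

Maximum scattered wavelength:
λ'_max = λ₀ + Δλ_max = 65.8 + 4.8526 = 70.6526 pm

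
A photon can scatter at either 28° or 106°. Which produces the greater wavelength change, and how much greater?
106° produces the larger shift by a factor of 10.898

Calculate both shifts using Δλ = λ_C(1 - cos θ):

For θ₁ = 28°:
Δλ₁ = 2.4263 × (1 - cos(28°))
Δλ₁ = 2.4263 × 0.1171
Δλ₁ = 0.2840 pm

For θ₂ = 106°:
Δλ₂ = 2.4263 × (1 - cos(106°))
Δλ₂ = 2.4263 × 1.2756
Δλ₂ = 3.0951 pm

The 106° angle produces the larger shift.
Ratio: 3.0951/0.2840 = 10.898

(Intermediate values are shown rounded; full precision is carried through to the final answer.)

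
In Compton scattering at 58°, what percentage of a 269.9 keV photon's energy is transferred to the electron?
0.1989 (or 19.89%)

Calculate initial and final photon energies:

Initial: E₀ = 269.9 keV → λ₀ = 4.5937 pm
Compton shift: Δλ = 1.1406 pm
Final wavelength: λ' = 5.7343 pm
Final energy: E' = 216.2162 keV

Fractional energy loss:
(E₀ - E')/E₀ = (269.9000 - 216.2162)/269.9000
= 53.6838/269.9000
= 0.1989
= 19.89%

(Intermediate values are shown rounded; full precision is carried through to the final answer.)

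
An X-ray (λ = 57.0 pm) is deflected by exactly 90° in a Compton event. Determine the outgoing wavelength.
59.4263 pm

Using the Compton formula: λ' = λ + λ_C(1 − cos θ)

For θ = 90°, cos θ = 0 (exact) = 0.0000, so:
1 − cos 90° = 1 − (0) = 1.0000

Δλ = λ_C × 1.0000 = 2.4263 × 1.0000 = 2.4263 pm

λ' = 57.0 + 2.4263 = 59.4263 pm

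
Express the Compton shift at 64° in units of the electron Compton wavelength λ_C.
0.5616 λ_C

The Compton shift formula is:
Δλ = λ_C(1 - cos θ)

Dividing both sides by λ_C:
Δλ/λ_C = 1 - cos θ

For θ = 64°:
Δλ/λ_C = 1 - cos(64°)
Δλ/λ_C = 1 - 0.4384
Δλ/λ_C = 0.5616

This means the shift is 0.5616 × λ_C = 1.3627 pm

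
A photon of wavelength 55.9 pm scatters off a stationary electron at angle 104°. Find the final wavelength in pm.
58.9133 pm

Using the Compton scattering formula:
λ' = λ + Δλ = λ + λ_C(1 - cos θ)

Given:
- Initial wavelength λ = 55.9 pm
- Scattering angle θ = 104°
- Compton wavelength λ_C ≈ 2.4263 pm

Calculate the shift:
Δλ = 2.4263 × (1 - cos(104°))
Δλ = 2.4263 × 1.2419
Δλ = 3.0133 pm

Final wavelength:
λ' = 55.9 + 3.0133 = 58.9133 pm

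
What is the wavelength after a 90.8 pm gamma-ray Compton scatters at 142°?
95.1383 pm

Using the Compton scattering formula:
λ' = λ + Δλ = λ + λ_C(1 - cos θ)

Given:
- Initial wavelength λ = 90.8 pm
- Scattering angle θ = 142°
- Compton wavelength λ_C ≈ 2.4263 pm

Calculate the shift:
Δλ = 2.4263 × (1 - cos(142°))
Δλ = 2.4263 × 1.7880
Δλ = 4.3383 pm

Final wavelength:
λ' = 90.8 + 4.3383 = 95.1383 pm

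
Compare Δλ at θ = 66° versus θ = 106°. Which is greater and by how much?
106° produces the larger shift by a factor of 2.150

Calculate both shifts using Δλ = λ_C(1 - cos θ):

For θ₁ = 66°:
Δλ₁ = 2.4263 × (1 - cos(66°))
Δλ₁ = 2.4263 × 0.5933
Δλ₁ = 1.4394 pm

For θ₂ = 106°:
Δλ₂ = 2.4263 × (1 - cos(106°))
Δλ₂ = 2.4263 × 1.2756
Δλ₂ = 3.0951 pm

The 106° angle produces the larger shift.
Ratio: 3.0951/1.4394 = 2.150

(Intermediate values are shown rounded; full precision is carried through to the final answer.)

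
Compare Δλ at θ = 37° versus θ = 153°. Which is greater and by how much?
153° produces the larger shift by a factor of 9.391

Calculate both shifts using Δλ = λ_C(1 - cos θ):

For θ₁ = 37°:
Δλ₁ = 2.4263 × (1 - cos(37°))
Δλ₁ = 2.4263 × 0.2014
Δλ₁ = 0.4886 pm

For θ₂ = 153°:
Δλ₂ = 2.4263 × (1 - cos(153°))
Δλ₂ = 2.4263 × 1.8910
Δλ₂ = 4.5882 pm

The 153° angle produces the larger shift.
Ratio: 4.5882/0.4886 = 9.391

(Intermediate values are shown rounded; full precision is carried through to the final answer.)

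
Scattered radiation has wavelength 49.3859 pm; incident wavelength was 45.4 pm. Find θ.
130.00°

First find the wavelength shift:
Δλ = λ' - λ = 49.3859 - 45.4 = 3.9859 pm

Using Δλ = λ_C(1 - cos θ), with λ_C = h/(m_e·c) ≈ 2.42631024 pm:
cos θ = 1 - Δλ/λ_C
cos θ = 1 - 3.9859/2.42631024
cos θ = -0.642783

θ = arccos(-0.642783)
θ = 130.00°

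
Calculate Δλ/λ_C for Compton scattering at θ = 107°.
1.2924 λ_C

The Compton shift formula is:
Δλ = λ_C(1 - cos θ)

Dividing both sides by λ_C:
Δλ/λ_C = 1 - cos θ

For θ = 107°:
Δλ/λ_C = 1 - cos(107°)
Δλ/λ_C = 1 - -0.2924
Δλ/λ_C = 1.2924

This means the shift is 1.2924 × λ_C = 3.1357 pm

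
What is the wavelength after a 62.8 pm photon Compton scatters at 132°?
66.8498 pm

Using the Compton scattering formula:
λ' = λ + Δλ = λ + λ_C(1 - cos θ)

Given:
- Initial wavelength λ = 62.8 pm
- Scattering angle θ = 132°
- Compton wavelength λ_C ≈ 2.4263 pm

Calculate the shift:
Δλ = 2.4263 × (1 - cos(132°))
Δλ = 2.4263 × 1.6691
Δλ = 4.0498 pm

Final wavelength:
λ' = 62.8 + 4.0498 = 66.8498 pm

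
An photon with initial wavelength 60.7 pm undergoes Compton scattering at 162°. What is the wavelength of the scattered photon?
65.4339 pm

Using the Compton scattering formula:
λ' = λ + Δλ = λ + λ_C(1 - cos θ)

Given:
- Initial wavelength λ = 60.7 pm
- Scattering angle θ = 162°
- Compton wavelength λ_C ≈ 2.4263 pm

Calculate the shift:
Δλ = 2.4263 × (1 - cos(162°))
Δλ = 2.4263 × 1.9511
Δλ = 4.7339 pm

Final wavelength:
λ' = 60.7 + 4.7339 = 65.4339 pm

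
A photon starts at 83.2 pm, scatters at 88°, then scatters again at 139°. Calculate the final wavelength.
89.7991 pm

Apply Compton shift twice:

First scattering at θ₁ = 88°:
Δλ₁ = λ_C(1 - cos(88°))
Δλ₁ = 2.4263 × 0.9651
Δλ₁ = 2.3416 pm

After first scattering:
λ₁ = 83.2 + 2.3416 = 85.5416 pm

Second scattering at θ₂ = 139°:
Δλ₂ = λ_C(1 - cos(139°))
Δλ₂ = 2.4263 × 1.7547
Δλ₂ = 4.2575 pm

Final wavelength:
λ₂ = 85.5416 + 4.2575 = 89.7991 pm

Total shift: Δλ_total = 2.3416 + 4.2575 = 6.5991 pm

(Intermediate values are shown rounded; full precision is carried through to the final answer.)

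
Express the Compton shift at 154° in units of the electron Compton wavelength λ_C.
1.8988 λ_C

The Compton shift formula is:
Δλ = λ_C(1 - cos θ)

Dividing both sides by λ_C:
Δλ/λ_C = 1 - cos θ

For θ = 154°:
Δλ/λ_C = 1 - cos(154°)
Δλ/λ_C = 1 - -0.8988
Δλ/λ_C = 1.8988

This means the shift is 1.8988 × λ_C = 4.6071 pm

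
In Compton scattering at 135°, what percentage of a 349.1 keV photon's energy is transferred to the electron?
0.5384 (or 53.84%)

Calculate initial and final photon energies:

Initial: E₀ = 349.1 keV → λ₀ = 3.5515 pm
Compton shift: Δλ = 4.1420 pm
Final wavelength: λ' = 7.6935 pm
Final energy: E' = 161.1543 keV

Fractional energy loss:
(E₀ - E')/E₀ = (349.1000 - 161.1543)/349.1000
= 187.9457/349.1000
= 0.5384
= 53.84%

(Intermediate values are shown rounded; full precision is carried through to the final answer.)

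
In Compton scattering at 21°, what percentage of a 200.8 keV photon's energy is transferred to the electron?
0.0254 (or 2.54%)

Calculate initial and final photon energies:

Initial: E₀ = 200.8 keV → λ₀ = 6.1745 pm
Compton shift: Δλ = 0.1612 pm
Final wavelength: λ' = 6.3357 pm
Final energy: E' = 195.6924 keV

Fractional energy loss:
(E₀ - E')/E₀ = (200.8000 - 195.6924)/200.8000
= 5.1076/200.8000
= 0.0254
= 2.54%

(Intermediate values are shown rounded; full precision is carried through to the final answer.)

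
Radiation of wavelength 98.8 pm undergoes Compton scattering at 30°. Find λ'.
99.1251 pm

Using the Compton formula: λ' = λ + λ_C(1 − cos θ)

For θ = 30°, cos θ = √3/2 (exact) ≈ 0.8660, so:
1 − cos 30° = 1 − (√3/2) ≈ 0.1340

Δλ = λ_C × 0.1340 = 2.4263 × 0.1340 = 0.3251 pm

λ' = 98.8 + 0.3251 = 99.1251 pm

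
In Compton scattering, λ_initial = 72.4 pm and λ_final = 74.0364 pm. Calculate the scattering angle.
71.00°

First find the wavelength shift:
Δλ = λ' - λ = 74.0364 - 72.4 = 1.6364 pm

Using Δλ = λ_C(1 - cos θ), with λ_C = h/(m_e·c) ≈ 2.42631024 pm:
cos θ = 1 - Δλ/λ_C
cos θ = 1 - 1.6364/2.42631024
cos θ = 0.325560

θ = arccos(0.325560)
θ = 71.00°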